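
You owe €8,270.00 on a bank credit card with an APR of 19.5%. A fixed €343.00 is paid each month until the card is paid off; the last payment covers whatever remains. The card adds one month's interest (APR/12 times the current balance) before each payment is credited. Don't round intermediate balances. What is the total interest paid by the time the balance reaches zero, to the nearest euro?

€2,311

Monthly rate r = 19.5%/12 = 1.625% = 0.01625.
Payoff takes n = ⌈−ln(1 − rB₀/P)/ln(1+r)⌉ = ⌈30.848⌉ = 31 payments; the last is €291.25.
Total paid = 30·€343.00 + €291.25 = €10,581.25.
Total interest = total paid − principal = €10,581.25 − €8,270.00 = €2,311.25.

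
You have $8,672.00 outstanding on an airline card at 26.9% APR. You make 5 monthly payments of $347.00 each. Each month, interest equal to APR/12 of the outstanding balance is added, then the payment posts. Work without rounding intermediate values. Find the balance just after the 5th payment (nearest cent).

$7,874.00

Monthly rate r = 26.9%/12 = 2.24167% = 0.0224167.
Each month: B ← B·(1+r) − $347.00.
Month 1: interest $194.40; balance after payment $8,519.40.
Month 2: interest $190.98; balance after payment $8,363.37.
Month 3: interest $187.48; balance after payment $8,203.85.
Month 4: interest $183.90; balance after payment $8,040.76.
Month 5: interest $180.25; balance after payment $7,874.00.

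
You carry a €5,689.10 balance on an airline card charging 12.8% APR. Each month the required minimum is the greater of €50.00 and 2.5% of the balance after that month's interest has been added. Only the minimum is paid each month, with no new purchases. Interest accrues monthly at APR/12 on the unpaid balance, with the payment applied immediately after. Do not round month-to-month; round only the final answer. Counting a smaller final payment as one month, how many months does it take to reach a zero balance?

Monthly rate r = 12.8%/12 = 1.06667% = 0.0106667.
While 2.5% of the post-interest balance exceeds €50.00, each month B ← (B·(1+r))·(1 − 0.025), i.e. B shrinks by the factor (1+r)·0.975 = 0.9854.
This holds for months 1–72. Entering month 73 the balance is €1,973.09; 2.5% of the post-interest balance is now below €50.00, so the flat €50.00 minimum applies from here.
From month 73 a fixed €50.00 at rate r clears €1,973.09 in 52 more payments. Total: 72 + 52 = 124 months.

124 months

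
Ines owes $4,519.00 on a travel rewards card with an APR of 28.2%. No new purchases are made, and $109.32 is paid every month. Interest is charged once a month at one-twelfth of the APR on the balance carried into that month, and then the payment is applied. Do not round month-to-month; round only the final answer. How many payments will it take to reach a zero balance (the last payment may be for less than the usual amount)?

Monthly rate r = 28.2%/12 = 2.35% = 0.0235.
Recurrence: B ← B·(1+r) − $109.32.
Month 1: interest $106.20; balance after payment $4,515.88.
Month 2: interest $106.12; balance after payment $4,512.68.
Closed form: n = −ln(1 − rB₀/P)/ln(1+r) = −ln(0.028572)/ln(1.0235) ≈ 153.061, so the balance reaches zero during payment 154.

154 payments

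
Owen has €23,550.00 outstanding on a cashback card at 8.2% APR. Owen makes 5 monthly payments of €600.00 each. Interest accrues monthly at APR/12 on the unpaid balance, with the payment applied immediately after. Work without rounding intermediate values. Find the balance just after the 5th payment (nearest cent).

Monthly rate r = 8.2%/12 = 0.683333% = 0.00683333.
Each month: B ← B·(1+r) − €600.00.
Month 1: interest €160.92; balance after payment €23,110.92.
Month 2: interest €157.92; balance after payment €22,668.85.
Month 3: interest €154.90; balance after payment €22,223.75.
Month 4: interest €151.86; balance after payment €21,775.62.
Month 5: interest €148.80; balance after payment €21,324.42.

€21,324.42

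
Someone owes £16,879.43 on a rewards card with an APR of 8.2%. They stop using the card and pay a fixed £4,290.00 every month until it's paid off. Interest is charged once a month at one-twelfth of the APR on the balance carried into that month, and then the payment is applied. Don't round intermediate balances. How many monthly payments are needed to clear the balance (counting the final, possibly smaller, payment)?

5 payments

Monthly rate r = 8.2%/12 = 0.683333% = 0.00683333.
Recurrence: B ← B·(1+r) − £4,290.00.
Month 1: interest £115.34; balance after payment £12,704.77.
Month 2: interest £86.82; balance after payment £8,501.59.
Month 3: interest £58.09; balance after payment £4,269.68.
Month 4: interest £29.18; balance after payment £8.86.
Month 5: interest £0.06; balance after payment £0.00.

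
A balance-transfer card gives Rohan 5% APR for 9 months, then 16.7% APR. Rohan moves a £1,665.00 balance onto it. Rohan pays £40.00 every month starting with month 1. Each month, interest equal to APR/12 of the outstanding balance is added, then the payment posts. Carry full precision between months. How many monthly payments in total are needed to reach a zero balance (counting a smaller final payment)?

56 payments

Promo months 1–9 at r₀ = 5%/12 = 0.00416667; months 10+ at r₁ = 16.7%/12 = 0.0139167.
After month 9: iterate B ← B·(1+r₀) − £40.00 for 9 months → £1,362.43.
Then at r₁ with £40.00/mo: n₂ = −ln(1 − r₁·B/P)/ln(1+r₁) ≈ 46.49 → 47 more payments.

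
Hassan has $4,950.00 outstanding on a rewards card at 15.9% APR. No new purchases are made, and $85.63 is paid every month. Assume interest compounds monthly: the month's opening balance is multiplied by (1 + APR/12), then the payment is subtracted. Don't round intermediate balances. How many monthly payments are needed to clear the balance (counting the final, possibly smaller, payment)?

Monthly rate r = 15.9%/12 = 1.325% = 0.01325.
Recurrence: B ← B·(1+r) − $85.63.
Month 1: interest $65.59; balance after payment $4,929.96.
Month 2: interest $65.32; balance after payment $4,909.65.
Closed form: n = −ln(1 − rB₀/P)/ln(1+r) = −ln(0.23406)/ln(1.01325) ≈ 110.323, so the balance reaches zero during payment 111.

111 payments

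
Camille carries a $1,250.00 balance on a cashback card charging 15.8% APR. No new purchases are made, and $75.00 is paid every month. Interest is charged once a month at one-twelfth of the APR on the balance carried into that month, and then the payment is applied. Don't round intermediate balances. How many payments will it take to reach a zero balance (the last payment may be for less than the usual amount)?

Monthly rate r = 15.8%/12 = 1.31667% = 0.0131667.
Recurrence: B ← B·(1+r) − $75.00.
Month 1: interest $16.46; balance after payment $1,191.46.
Month 2: interest $15.69; balance after payment $1,132.15.
Closed form: n = −ln(1 − rB₀/P)/ln(1+r) = −ln(0.78056)/ln(1.01317) ≈ 18.940, so the balance reaches zero during payment 19.

19 months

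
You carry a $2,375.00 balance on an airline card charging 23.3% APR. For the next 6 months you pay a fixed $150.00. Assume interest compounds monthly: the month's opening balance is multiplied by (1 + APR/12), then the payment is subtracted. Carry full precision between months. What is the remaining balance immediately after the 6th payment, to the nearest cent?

Monthly rate r = 23.3%/12 = 1.94167% = 0.0194167.
Each month: B ← B·(1+r) − $150.00.
Month 1: interest $46.11; balance after payment $2,271.11.
Month 2: interest $44.10; balance after payment $2,165.21.
Month 3: interest $42.04; balance after payment $2,057.25.
Month 4: interest $39.95; balance after payment $1,947.20.
Month 5: interest $37.81; balance after payment $1,835.01.
Month 6: interest $35.63; balance after payment $1,720.64.

$1,720.64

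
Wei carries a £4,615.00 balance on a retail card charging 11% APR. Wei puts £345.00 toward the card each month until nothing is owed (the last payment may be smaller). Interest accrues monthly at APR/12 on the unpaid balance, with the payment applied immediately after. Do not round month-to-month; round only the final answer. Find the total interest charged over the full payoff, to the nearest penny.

Monthly rate r = 11%/12 = 0.916667% = 0.00916667.
Payoff takes n = ⌈−ln(1 − rB₀/P)/ln(1+r)⌉ = ⌈14.336⌉ = 15 payments; the last is £116.32.
Total paid = 14·£345.00 + £116.32 = £4,946.32.
Total interest = total paid − principal = £4,946.32 − £4,615.00 = £331.32.

£331.32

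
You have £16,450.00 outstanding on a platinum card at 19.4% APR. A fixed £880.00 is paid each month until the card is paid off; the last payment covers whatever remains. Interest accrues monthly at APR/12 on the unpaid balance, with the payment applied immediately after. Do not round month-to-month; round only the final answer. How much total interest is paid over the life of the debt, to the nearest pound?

Monthly rate r = 19.4%/12 = 1.61667% = 0.0161667.
Payoff takes n = ⌈−ln(1 − rB₀/P)/ln(1+r)⌉ = ⌈22.437⌉ = 23 payments; the last is £386.37.
Total paid = 22·£880.00 + £386.37 = £19,746.37.
Total interest = total paid − principal = £19,746.37 − £16,450.00 = £3,296.37.

£3,296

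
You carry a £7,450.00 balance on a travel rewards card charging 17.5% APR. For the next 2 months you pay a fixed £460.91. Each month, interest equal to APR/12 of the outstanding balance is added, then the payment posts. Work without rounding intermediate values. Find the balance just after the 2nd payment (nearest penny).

£6,740.33

Monthly rate r = 17.5%/12 = 1.45833% = 0.0145833.
Each month: B ← B·(1+r) − £460.91.
Month 1: interest £108.65; balance after payment £7,097.74.
Month 2: interest £103.51; balance after payment £6,740.33.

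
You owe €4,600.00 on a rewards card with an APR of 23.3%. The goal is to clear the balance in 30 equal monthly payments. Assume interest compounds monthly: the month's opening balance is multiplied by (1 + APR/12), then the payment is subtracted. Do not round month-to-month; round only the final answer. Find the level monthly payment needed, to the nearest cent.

Monthly rate r = 23.3%/12 = 1.94167% = 0.0194167.
Level-payment amortization: P = B₀·r / (1 − (1+r)^(−n)) = 4600.00·0.0194167 / (1 − 1.01942^(−30)).
Denominator 1 − (1+r)^(−30) = 0.43837283.
P = 89.3167 / 0.43837283 ≈ 203.75.

€203.75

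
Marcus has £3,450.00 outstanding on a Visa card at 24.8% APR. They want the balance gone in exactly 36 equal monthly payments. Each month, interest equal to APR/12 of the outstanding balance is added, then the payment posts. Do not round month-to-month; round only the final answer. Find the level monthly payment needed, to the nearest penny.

£136.81

Monthly rate r = 24.8%/12 = 2.06667% = 0.0206667.
Level-payment amortization: P = B₀·r / (1 − (1+r)^(−n)) = 3450.00·0.0206667 / (1 − 1.02067^(−36)).
Denominator 1 − (1+r)^(−36) = 0.521173188.
P = 71.3 / 0.521173188 ≈ 136.81.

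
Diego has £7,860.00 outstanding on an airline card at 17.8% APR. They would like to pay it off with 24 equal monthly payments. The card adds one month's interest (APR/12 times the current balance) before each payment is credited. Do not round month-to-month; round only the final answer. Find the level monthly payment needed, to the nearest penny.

£391.64

Monthly rate r = 17.8%/12 = 1.48333% = 0.0148333.
Level-payment amortization: P = B₀·r / (1 − (1+r)^(−n)) = 7860.00·0.0148333 / (1 − 1.01483^(−24)).
Denominator 1 − (1+r)^(−24) = 0.297693591.
P = 116.59 / 0.297693591 ≈ 391.64.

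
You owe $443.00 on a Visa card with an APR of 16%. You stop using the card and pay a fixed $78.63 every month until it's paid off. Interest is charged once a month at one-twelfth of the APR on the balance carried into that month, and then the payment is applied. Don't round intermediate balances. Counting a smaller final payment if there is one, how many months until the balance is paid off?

6 payments

Monthly rate r = 16%/12 = 1.33333% = 0.0133333.
Recurrence: B ← B·(1+r) − $78.63.
Month 1: interest $5.91; balance after payment $370.28.
Month 2: interest $4.94; balance after payment $296.58.
Month 3: interest $3.95; balance after payment $221.91.
Month 4: interest $2.96; balance after payment $146.24.
Month 5: interest $1.95; balance after payment $69.56.
Month 6: interest $0.93; balance after payment $0.00.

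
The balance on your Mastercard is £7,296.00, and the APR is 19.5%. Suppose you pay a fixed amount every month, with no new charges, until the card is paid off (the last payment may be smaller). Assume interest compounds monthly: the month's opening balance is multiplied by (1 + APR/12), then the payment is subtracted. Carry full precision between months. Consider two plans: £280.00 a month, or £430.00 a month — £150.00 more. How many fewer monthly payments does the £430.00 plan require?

Monthly rate r = 19.5%/12 = 1.625% = 0.01625.
At £280.00/mo: n = ⌈−ln(1 − rB₀/P)/ln(1+r)⌉ = 35 payments (last £45.42); total interest = total paid − £7,296.00 = £2,269.42.
At £430.00/mo: 21 payments (last £5.13); total interest £1,309.13.
Payments saved = 35 − 21 = 14.

14 fewer payments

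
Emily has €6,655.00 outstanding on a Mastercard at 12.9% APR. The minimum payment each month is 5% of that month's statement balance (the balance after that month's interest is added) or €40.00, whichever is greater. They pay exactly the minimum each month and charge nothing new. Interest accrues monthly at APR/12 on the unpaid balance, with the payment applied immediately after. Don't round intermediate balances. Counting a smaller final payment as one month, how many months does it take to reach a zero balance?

75 months

Monthly rate r = 12.9%/12 = 1.075% = 0.01075.
While 5% of the post-interest balance exceeds €40.00, each month B ← (B·(1+r))·(1 − 0.05), i.e. B shrinks by the factor (1+r)·0.95 = 0.96021.
This holds for months 1–53. Entering month 54 the balance is €773.78; 5% of the post-interest balance is now below €40.00, so the flat €40.00 minimum applies from here.
From month 54 a fixed €40.00 at rate r clears €773.78 in 22 more payments. Total: 53 + 22 = 75 months.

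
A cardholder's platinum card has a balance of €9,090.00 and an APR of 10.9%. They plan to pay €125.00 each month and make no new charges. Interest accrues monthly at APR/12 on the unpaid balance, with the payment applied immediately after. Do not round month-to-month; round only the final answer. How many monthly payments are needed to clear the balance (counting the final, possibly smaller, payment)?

Monthly rate r = 10.9%/12 = 0.908333% = 0.00908333.
Recurrence: B ← B·(1+r) − €125.00.
Month 1: interest €82.57; balance after payment €9,047.57.
Month 2: interest €82.18; balance after payment €9,004.75.
Closed form: n = −ln(1 − rB₀/P)/ln(1+r) = −ln(0.33946)/ln(1.00908) ≈ 119.482, so the balance reaches zero during payment 120.

120 months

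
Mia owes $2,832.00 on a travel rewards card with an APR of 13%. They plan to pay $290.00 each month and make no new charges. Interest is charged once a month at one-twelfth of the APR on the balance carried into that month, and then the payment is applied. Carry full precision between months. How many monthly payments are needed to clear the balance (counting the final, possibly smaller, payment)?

11 payments

Monthly rate r = 13%/12 = 1.08333% = 0.0108333.
Recurrence: B ← B·(1+r) − $290.00.
Month 1: interest $30.68; balance after payment $2,572.68.
Month 2: interest $27.87; balance after payment $2,310.55.
Closed form: n = −ln(1 − rB₀/P)/ln(1+r) = −ln(0.89421)/ln(1.01083) ≈ 10.377, so the balance reaches zero during payment 11.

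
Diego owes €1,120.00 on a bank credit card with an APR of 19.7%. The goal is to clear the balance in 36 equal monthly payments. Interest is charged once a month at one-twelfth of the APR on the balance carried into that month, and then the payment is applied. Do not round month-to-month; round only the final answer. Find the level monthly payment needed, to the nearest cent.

€41.45

Monthly rate r = 19.7%/12 = 1.64167% = 0.0164167.
Level-payment amortization: P = B₀·r / (1 − (1+r)^(−n)) = 1120.00·0.0164167 / (1 − 1.01642^(−36)).
Denominator 1 − (1+r)^(−36) = 0.443563.
P = 18.3867 / 0.443563 ≈ 41.45.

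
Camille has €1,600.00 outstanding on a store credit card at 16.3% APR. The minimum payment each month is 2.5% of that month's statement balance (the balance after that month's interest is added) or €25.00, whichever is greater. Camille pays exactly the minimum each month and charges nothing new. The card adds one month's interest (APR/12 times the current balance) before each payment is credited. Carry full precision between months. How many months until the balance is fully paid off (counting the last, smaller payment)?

98 months

Monthly rate r = 16.3%/12 = 1.35833% = 0.0135833.
While 2.5% of the post-interest balance exceeds €25.00, each month B ← (B·(1+r))·(1 − 0.025), i.e. B shrinks by the factor (1+r)·0.975 = 0.98824.
This holds for months 1–41. Entering month 42 the balance is €985.25; 2.5% of the post-interest balance is now below €25.00, so the flat €25.00 minimum applies from here.
From month 42 a fixed €25.00 at rate r clears €985.25 in 57 more payments. Total: 41 + 57 = 98 months.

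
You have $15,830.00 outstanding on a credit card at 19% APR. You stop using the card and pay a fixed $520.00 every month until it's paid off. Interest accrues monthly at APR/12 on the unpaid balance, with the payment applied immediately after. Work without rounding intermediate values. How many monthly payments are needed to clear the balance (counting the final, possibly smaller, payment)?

Monthly rate r = 19%/12 = 1.58333% = 0.0158333.
Recurrence: B ← B·(1+r) − $520.00.
Month 1: interest $250.64; balance after payment $15,560.64.
Month 2: interest $246.38; balance after payment $15,287.02.
Closed form: n = −ln(1 − rB₀/P)/ln(1+r) = −ln(0.518)/ln(1.01583) ≈ 41.872, so the balance reaches zero during payment 42.

42 months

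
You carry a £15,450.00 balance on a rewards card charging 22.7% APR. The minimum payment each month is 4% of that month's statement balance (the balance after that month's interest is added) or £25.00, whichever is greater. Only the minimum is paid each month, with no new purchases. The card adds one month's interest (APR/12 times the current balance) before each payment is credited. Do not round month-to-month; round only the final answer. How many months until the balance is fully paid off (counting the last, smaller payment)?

Monthly rate r = 22.7%/12 = 1.89167% = 0.0189167.
While 4% of the post-interest balance exceeds £25.00, each month B ← (B·(1+r))·(1 − 0.04), i.e. B shrinks by the factor (1+r)·0.96 = 0.97816.
This holds for months 1–147. Entering month 148 the balance is £601.43; 4% of the post-interest balance is now below £25.00, so the flat £25.00 minimum applies from here.
From month 148 a fixed £25.00 at rate r clears £601.43 in 33 more payments. Total: 147 + 33 = 180 months.

180 months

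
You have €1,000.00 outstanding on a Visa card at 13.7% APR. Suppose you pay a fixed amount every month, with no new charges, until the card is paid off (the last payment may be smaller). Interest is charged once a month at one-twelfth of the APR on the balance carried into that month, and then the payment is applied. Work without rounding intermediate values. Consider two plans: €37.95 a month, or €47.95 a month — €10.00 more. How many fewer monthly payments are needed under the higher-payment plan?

Monthly rate r = 13.7%/12 = 1.14167% = 0.0114167.
At €37.95/mo: n = ⌈−ln(1 − rB₀/P)/ln(1+r)⌉ = 32 payments (last €19.96); total interest = total paid − €1,000.00 = €196.41.
At €47.95/mo: 24 payments (last €45.79); total interest €148.64.
Payments saved = 32 − 24 = 8.

8 fewer payments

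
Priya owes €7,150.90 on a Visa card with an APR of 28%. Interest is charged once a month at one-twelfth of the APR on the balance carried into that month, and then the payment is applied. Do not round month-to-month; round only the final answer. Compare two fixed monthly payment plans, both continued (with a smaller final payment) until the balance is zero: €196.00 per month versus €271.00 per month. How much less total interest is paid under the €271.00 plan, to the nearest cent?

€4,958.44

Monthly rate r = 28%/12 = 2.33333% = 0.0233333.
At €196.00/mo: n = ⌈−ln(1 − rB₀/P)/ln(1+r)⌉ = 83 payments (last €123.37); total interest = total paid − €7,150.90 = €9,044.47.
At €271.00/mo: 42 payments (last €125.93); total interest €4,086.03.
Interest saved = €9,044.47 − €4,086.03 = €4,958.44.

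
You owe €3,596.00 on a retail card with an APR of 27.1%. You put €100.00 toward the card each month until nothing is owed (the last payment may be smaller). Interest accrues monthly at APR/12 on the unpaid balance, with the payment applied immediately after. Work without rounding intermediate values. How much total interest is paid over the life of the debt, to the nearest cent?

€3,890.34

Monthly rate r = 27.1%/12 = 2.25833% = 0.0225833.
Payoff takes n = ⌈−ln(1 − rB₀/P)/ln(1+r)⌉ = ⌈74.862⌉ = 75 payments; the last is €86.34.
Total paid = 74·€100.00 + €86.34 = €7,486.34.
Total interest = total paid − principal = €7,486.34 − €3,596.00 = €3,890.34.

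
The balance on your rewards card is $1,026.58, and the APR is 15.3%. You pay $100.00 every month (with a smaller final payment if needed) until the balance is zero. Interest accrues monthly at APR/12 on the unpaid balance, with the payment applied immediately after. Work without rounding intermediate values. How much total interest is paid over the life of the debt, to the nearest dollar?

Monthly rate r = 15.3%/12 = 1.275% = 0.01275.
Payoff takes n = ⌈−ln(1 − rB₀/P)/ln(1+r)⌉ = ⌈11.073⌉ = 12 payments; the last is $7.31.
Total paid = 11·$100.00 + $7.31 = $1,107.31.
Total interest = total paid − principal = $1,107.31 − $1,026.58 = $80.73.

$81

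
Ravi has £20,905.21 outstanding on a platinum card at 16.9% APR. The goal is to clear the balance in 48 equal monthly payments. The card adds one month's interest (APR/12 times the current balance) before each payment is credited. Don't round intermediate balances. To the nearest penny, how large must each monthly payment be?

£602.14

Monthly rate r = 16.9%/12 = 1.40833% = 0.0140833.
Level-payment amortization: P = B₀·r / (1 − (1+r)^(−n)) = 20905.21·0.0140833 / (1 − 1.01408^(−48)).
Denominator 1 − (1+r)^(−48) = 0.488948065.
P = 294.415 / 0.488948065 ≈ 602.14.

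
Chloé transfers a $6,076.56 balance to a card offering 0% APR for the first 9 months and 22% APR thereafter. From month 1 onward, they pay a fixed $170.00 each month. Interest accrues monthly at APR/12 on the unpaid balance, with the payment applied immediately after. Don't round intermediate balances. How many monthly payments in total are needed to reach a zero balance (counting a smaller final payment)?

Promo months 1–9 at r₀ = 0%/12 = 0; months 10+ at r₁ = 22%/12 = 0.0183333.
After month 9 (no interest yet): B = $6,076.56 − 9·$170.00 = $4,546.56.
Then at r₁ with $170.00/mo: n₂ = −ln(1 − r₁·B/P)/ln(1+r₁) ≈ 37.10 → 38 more payments.

47 months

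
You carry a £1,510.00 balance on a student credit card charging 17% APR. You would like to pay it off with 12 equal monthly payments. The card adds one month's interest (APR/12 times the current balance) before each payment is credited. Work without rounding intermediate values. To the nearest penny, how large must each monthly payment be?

Monthly rate r = 17%/12 = 1.41667% = 0.0141667.
Level-payment amortization: P = B₀·r / (1 − (1+r)^(−n)) = 1510.00·0.0141667 / (1 − 1.01417^(−12)).
Denominator 1 − (1+r)^(−12) = 0.155328164.
P = 21.3917 / 0.155328164 ≈ 137.72.

£137.72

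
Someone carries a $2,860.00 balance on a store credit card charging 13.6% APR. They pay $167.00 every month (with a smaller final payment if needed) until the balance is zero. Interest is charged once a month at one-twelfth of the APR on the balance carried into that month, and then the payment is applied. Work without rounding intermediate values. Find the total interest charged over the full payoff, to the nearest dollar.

$338

Monthly rate r = 13.6%/12 = 1.13333% = 0.0113333.
Payoff takes n = ⌈−ln(1 − rB₀/P)/ln(1+r)⌉ = ⌈19.148⌉ = 20 payments; the last is $24.76.
Total paid = 19·$167.00 + $24.76 = $3,197.76.
Total interest = total paid − principal = $3,197.76 − $2,860.00 = $337.76.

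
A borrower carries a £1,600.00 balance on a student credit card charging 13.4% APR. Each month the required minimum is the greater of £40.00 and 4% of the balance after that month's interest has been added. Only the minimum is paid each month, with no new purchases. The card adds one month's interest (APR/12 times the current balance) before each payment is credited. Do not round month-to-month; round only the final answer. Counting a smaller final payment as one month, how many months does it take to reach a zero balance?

46 months

Monthly rate r = 13.4%/12 = 1.11667% = 0.0111667.
While 4% of the post-interest balance exceeds £40.00, each month B ← (B·(1+r))·(1 − 0.04), i.e. B shrinks by the factor (1+r)·0.96 = 0.97072.
This holds for months 1–17. Entering month 18 the balance is £965.42; 4% of the post-interest balance is now below £40.00, so the flat £40.00 minimum applies from here.
From month 18 a fixed £40.00 at rate r clears £965.42 in 29 more payments. Total: 17 + 29 = 46 months.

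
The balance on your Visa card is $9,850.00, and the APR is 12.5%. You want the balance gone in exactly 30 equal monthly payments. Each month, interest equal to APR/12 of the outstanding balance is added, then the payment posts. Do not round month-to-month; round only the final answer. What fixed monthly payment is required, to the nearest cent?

Monthly rate r = 12.5%/12 = 1.04167% = 0.0104167.
Level-payment amortization: P = B₀·r / (1 − (1+r)^(−n)) = 9850.00·0.0104167 / (1 − 1.01042^(−30)).
Denominator 1 − (1+r)^(−30) = 0.267200839.
P = 102.604 / 0.267200839 ≈ 384.00.

$384.00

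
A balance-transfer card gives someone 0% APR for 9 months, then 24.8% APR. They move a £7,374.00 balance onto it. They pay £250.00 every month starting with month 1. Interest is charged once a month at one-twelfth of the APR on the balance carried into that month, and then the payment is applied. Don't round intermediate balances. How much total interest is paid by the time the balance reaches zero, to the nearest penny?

Promo months 1–9 at r₀ = 0%/12 = 0; months 10+ at r₁ = 24.8%/12 = 0.0206667.
After month 9 (no interest yet): B = £7,374.00 − 9·£250.00 = £5,124.00.
Then at r₁ with £250.00/mo: n₂ = −ln(1 − r₁·B/P)/ln(1+r₁) ≈ 26.93 → 27 more payments.
Total paid = 35·£250.00 + £233.22 = £8,983.22; interest = £8,983.22 − £7,374.00 = £1,609.22.

£1,609.22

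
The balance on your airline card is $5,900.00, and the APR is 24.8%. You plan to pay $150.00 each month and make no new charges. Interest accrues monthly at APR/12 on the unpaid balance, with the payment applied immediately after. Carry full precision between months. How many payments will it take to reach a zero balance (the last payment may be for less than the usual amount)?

Monthly rate r = 24.8%/12 = 2.06667% = 0.0206667.
Recurrence: B ← B·(1+r) − $150.00.
Month 1: interest $121.93; balance after payment $5,871.93.
Month 2: interest $121.35; balance after payment $5,843.29.
Closed form: n = −ln(1 − rB₀/P)/ln(1+r) = −ln(0.18711)/ln(1.02067) ≈ 81.934, so the balance reaches zero during payment 82.

82 months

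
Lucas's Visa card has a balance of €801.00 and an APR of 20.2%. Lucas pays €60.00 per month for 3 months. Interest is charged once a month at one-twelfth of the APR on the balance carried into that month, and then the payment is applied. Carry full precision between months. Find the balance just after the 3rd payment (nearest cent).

€659.09

Monthly rate r = 20.2%/12 = 1.68333% = 0.0168333.
Each month: B ← B·(1+r) − €60.00.
Month 1: interest €13.48; balance after payment €754.48.
Month 2: interest €12.70; balance after payment €707.18.
Month 3: interest €11.90; balance after payment €659.09.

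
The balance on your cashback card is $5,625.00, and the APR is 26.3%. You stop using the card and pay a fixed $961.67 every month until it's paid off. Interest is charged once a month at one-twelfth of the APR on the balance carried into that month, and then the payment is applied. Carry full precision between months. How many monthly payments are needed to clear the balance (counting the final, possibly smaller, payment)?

Monthly rate r = 26.3%/12 = 2.19167% = 0.0219167.
Recurrence: B ← B·(1+r) − $961.67.
Month 1: interest $123.28; balance after payment $4,786.61.
Month 2: interest $104.91; balance after payment $3,929.85.
Closed form: n = −ln(1 − rB₀/P)/ln(1+r) = −ln(0.87181)/ln(1.02192) ≈ 6.328, so the balance reaches zero during payment 7.

7 payments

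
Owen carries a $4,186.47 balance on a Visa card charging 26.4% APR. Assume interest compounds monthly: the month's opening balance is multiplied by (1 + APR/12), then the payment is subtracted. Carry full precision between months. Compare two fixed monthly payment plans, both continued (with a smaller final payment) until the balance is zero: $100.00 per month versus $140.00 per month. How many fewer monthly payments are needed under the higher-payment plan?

Monthly rate r = 26.4%/12 = 2.2% = 0.022.
At $100.00/mo: n = ⌈−ln(1 − rB₀/P)/ln(1+r)⌉ = 117 payments (last $65.82); total interest = total paid − $4,186.47 = $7,479.35.
At $140.00/mo: 50 payments (last $40.60); total interest $2,714.13.
Payments saved = 117 − 50 = 67.

67 fewer payments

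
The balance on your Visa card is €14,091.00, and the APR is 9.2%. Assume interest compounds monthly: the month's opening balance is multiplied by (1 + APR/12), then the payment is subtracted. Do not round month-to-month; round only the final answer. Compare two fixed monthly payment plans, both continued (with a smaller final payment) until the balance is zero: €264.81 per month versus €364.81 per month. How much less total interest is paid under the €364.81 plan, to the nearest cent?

€1,401.19

Monthly rate r = 9.2%/12 = 0.766667% = 0.00766667.
At €264.81/mo: n = ⌈−ln(1 − rB₀/P)/ln(1+r)⌉ = 69 payments (last €167.72); total interest = total paid − €14,091.00 = €4,083.80.
At €364.81/mo: 46 payments (last €357.16); total interest €2,682.61.
Interest saved = €4,083.80 − €2,682.61 = €1,401.19.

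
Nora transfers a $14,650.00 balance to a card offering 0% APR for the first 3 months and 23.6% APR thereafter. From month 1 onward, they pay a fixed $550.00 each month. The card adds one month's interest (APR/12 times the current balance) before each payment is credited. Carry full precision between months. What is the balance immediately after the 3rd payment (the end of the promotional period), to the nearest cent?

Promo months 1–3 at r₀ = 0%/12 = 0; months 4+ at r₁ = 23.6%/12 = 0.0196667.
After month 3 (no interest yet): B = $14,650.00 − 3·$550.00 = $13,000.00.

$13,000.00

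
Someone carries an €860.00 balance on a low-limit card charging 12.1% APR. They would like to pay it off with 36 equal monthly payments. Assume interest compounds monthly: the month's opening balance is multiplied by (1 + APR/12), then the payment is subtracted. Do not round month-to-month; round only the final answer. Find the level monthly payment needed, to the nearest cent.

€28.61

Monthly rate r = 12.1%/12 = 1.00833% = 0.0100833.
Level-payment amortization: P = B₀·r / (1 − (1+r)^(−n)) = 860.00·0.0100833 / (1 − 1.01008^(−36)).
Denominator 1 − (1+r)^(−36) = 0.3031479.
P = 8.67167 / 0.3031479 ≈ 28.61.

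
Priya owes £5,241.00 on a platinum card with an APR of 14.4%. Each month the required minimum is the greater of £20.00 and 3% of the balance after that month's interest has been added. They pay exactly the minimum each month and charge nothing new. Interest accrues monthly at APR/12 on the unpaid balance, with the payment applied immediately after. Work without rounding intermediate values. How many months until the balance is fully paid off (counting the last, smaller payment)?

155 months

Monthly rate r = 14.4%/12 = 1.2% = 0.012.
While 3% of the post-interest balance exceeds £20.00, each month B ← (B·(1+r))·(1 − 0.03), i.e. B shrinks by the factor (1+r)·0.97 = 0.98164.
This holds for months 1–112. Entering month 113 the balance is £657.76; 3% of the post-interest balance is now below £20.00, so the flat £20.00 minimum applies from here.
From month 113 a fixed £20.00 at rate r clears £657.76 in 43 more payments. Total: 112 + 43 = 155 months.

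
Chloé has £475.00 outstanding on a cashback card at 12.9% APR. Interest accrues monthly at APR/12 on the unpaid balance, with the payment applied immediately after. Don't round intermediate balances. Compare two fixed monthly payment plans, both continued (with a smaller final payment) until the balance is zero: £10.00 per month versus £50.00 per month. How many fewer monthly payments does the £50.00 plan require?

Monthly rate r = 12.9%/12 = 1.075% = 0.01075.
At £10.00/mo: n = ⌈−ln(1 − rB₀/P)/ln(1+r)⌉ = 67 payments (last £8.34); total interest = total paid − £475.00 = £193.34.
At £50.00/mo: 11 payments (last £3.75); total interest £28.75.
Payments saved = 67 − 11 = 56.

56 fewer payments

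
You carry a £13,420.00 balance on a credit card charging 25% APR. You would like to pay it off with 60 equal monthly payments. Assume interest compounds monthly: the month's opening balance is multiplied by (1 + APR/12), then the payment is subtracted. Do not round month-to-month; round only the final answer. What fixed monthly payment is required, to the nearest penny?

£393.89

Monthly rate r = 25%/12 = 2.08333% = 0.0208333.
Level-payment amortization: P = B₀·r / (1 − (1+r)^(−n)) = 13420.00·0.0208333 / (1 − 1.02083^(−60)).
Denominator 1 − (1+r)^(−60) = 0.70979196.
P = 279.583 / 0.70979196 ≈ 393.89.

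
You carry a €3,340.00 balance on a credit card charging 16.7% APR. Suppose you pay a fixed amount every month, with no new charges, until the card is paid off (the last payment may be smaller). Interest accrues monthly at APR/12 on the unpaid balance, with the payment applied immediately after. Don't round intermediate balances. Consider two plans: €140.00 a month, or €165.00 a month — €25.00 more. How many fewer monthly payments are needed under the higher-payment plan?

Monthly rate r = 16.7%/12 = 1.39167% = 0.0139167.
At €140.00/mo: n = ⌈−ln(1 − rB₀/P)/ln(1+r)⌉ = 30 payments (last €27.34); total interest = total paid − €3,340.00 = €747.34.
At €165.00/mo: 24 payments (last €155.28); total interest €610.28.
Payments saved = 30 − 24 = 6.

6 fewer payments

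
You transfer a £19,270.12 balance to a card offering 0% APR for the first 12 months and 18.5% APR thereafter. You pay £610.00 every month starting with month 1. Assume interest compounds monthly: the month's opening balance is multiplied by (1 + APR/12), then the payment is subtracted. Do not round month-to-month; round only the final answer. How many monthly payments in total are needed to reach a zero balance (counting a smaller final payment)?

36 payments

Promo months 1–12 at r₀ = 0%/12 = 0; months 13+ at r₁ = 18.5%/12 = 0.0154167.
After month 12 (no interest yet): B = £19,270.12 − 12·£610.00 = £11,950.12.
Then at r₁ with £610.00/mo: n₂ = −ln(1 − r₁·B/P)/ln(1+r₁) ≈ 23.50 → 24 more payments.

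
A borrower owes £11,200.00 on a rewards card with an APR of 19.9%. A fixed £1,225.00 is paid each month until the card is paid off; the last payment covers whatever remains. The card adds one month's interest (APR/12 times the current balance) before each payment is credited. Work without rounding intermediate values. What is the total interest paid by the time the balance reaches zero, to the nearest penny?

£1,046.47

Monthly rate r = 19.9%/12 = 1.65833% = 0.0165833.
Payoff takes n = ⌈−ln(1 − rB₀/P)/ln(1+r)⌉ = ⌈9.997⌉ = 10 payments; the last is £1,221.47.
Total paid = 9·£1,225.00 + £1,221.47 = £12,246.47.
Total interest = total paid − principal = £12,246.47 − £11,200.00 = £1,046.47.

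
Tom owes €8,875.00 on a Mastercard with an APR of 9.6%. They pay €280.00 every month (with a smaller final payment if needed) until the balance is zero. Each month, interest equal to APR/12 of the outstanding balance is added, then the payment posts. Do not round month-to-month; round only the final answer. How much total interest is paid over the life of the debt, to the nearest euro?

Monthly rate r = 9.6%/12 = 0.8% = 0.008.
Payoff takes n = ⌈−ln(1 − rB₀/P)/ln(1+r)⌉ = ⌈36.703⌉ = 37 payments; the last is €197.06.
Total paid = 36·€280.00 + €197.06 = €10,277.06.
Total interest = total paid − principal = €10,277.06 − €8,875.00 = €1,402.06.

€1,402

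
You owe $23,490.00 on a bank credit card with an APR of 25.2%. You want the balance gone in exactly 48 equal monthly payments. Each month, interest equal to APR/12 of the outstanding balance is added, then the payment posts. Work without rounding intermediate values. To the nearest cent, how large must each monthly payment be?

$781.48

Monthly rate r = 25.2%/12 = 2.1% = 0.021.
Level-payment amortization: P = B₀·r / (1 − (1+r)^(−n)) = 23490.00·0.021 / (1 − 1.021^(−48)).
Denominator 1 − (1+r)^(−48) = 0.631222531.
P = 493.29 / 0.631222531 ≈ 781.48.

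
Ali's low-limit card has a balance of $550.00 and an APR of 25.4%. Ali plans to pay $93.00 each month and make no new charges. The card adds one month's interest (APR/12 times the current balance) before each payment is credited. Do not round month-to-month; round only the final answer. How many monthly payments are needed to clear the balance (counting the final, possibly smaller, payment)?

7 payments

Monthly rate r = 25.4%/12 = 2.11667% = 0.0211667.
Recurrence: B ← B·(1+r) − $93.00.
Month 1: interest $11.64; balance after payment $468.64.
Month 2: interest $9.92; balance after payment $385.56.
Closed form: n = −ln(1 − rB₀/P)/ln(1+r) = −ln(0.87482)/ln(1.02117) ≈ 6.385, so the balance reaches zero during payment 7.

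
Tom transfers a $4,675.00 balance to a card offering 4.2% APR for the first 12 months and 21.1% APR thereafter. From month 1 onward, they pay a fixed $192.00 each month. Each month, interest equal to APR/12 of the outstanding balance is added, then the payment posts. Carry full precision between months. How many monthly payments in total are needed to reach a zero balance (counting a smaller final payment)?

28 payments

Promo months 1–12 at r₀ = 4.2%/12 = 0.0035; months 13+ at r₁ = 21.1%/12 = 0.0175833.
After month 12: iterate B ← B·(1+r₀) − $192.00 for 12 months → $2,526.30.
Then at r₁ with $192.00/mo: n₂ = −ln(1 − r₁·B/P)/ln(1+r₁) ≈ 15.10 → 16 more payments.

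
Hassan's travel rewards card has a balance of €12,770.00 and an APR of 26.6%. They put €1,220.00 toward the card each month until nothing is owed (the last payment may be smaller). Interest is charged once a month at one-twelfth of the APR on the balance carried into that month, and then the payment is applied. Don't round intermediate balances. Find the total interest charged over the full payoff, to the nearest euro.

€1,921

Monthly rate r = 26.6%/12 = 2.21667% = 0.0221667.
Payoff takes n = ⌈−ln(1 − rB₀/P)/ln(1+r)⌉ = ⌈12.041⌉ = 13 payments; the last is €50.67.
Total paid = 12·€1,220.00 + €50.67 = €14,690.67.
Total interest = total paid − principal = €14,690.67 − €12,770.00 = €1,920.67.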